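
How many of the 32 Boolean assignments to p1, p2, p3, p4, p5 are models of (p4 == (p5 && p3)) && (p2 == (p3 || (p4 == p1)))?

Initial set: {T ((p4 == (p5 && p3)) && (p2 == (p3 || (p4 == p1))))}.
T ((p4 == (p5 && p3)) && (p2 == (p3 || (p4 == p1)))): α-rule — add T (p4 == (p5 && p3)), T (p2 == (p3 || (p4 == p1))).
T (p4 == (p5 && p3)): β-rule — branch into T p4, T (p5 && p3)  //  F p4, F (p5 && p3).
  branch 1 (add T p4, T (p5 && p3)):
    T (p5 && p3): α-rule — add T p5, T p3.
    T (p2 == (p3 || (p4 == p1))): β-rule — branch into T p2, T (p3 || (p4 == p1))  //  F p2, F (p3 || (p4 == p1)).
      branch 1.1 (add T p2, T (p3 || (p4 == p1))):
        T (p3 || (p4 == p1)): β-rule — branch into T p3  //  T (p4 == p1).
          branch 1.1.1 (add T p3):
            ○ open, literals {p2=true, p3=true, p4=true, p5=true}.
          branch 1.1.2 (add T (p4 == p1)):
            T (p4 == p1): β-rule — branch into T p4, T p1  //  F p4, F p1.
              branch 1.1.2.1 (add T p4, T p1):
                ○ open, literals {p1=true, p2=true, p3=true, p4=true, p5=true}.
              branch 1.1.2.2 (add F p4, F p1):
                × closes — contains both p4 and !p4.
      branch 1.2 (add F p2, F (p3 || (p4 == p1))):
        F (p3 || (p4 == p1)): α-rule — add F p3, F (p4 == p1).
        × closes — contains both p3 and !p3.
  branch 2 (add F p4, F (p5 && p3)):
    T (p2 == (p3 || (p4 == p1))): β-rule — branch into T p2, T (p3 || (p4 == p1))  //  F p2, F (p3 || (p4 == p1)).
      branch 2.1 (add T p2, T (p3 || (p4 == p1))):
        F (p5 && p3): β-rule — branch into F p5  //  F p3.
          branch 2.1.1 (add F p5):
            T (p3 || (p4 == p1)): β-rule — branch into T p3  //  T (p4 == p1).
              branch 2.1.1.1 (add T p3):
                ○ open, literals {p2=true, p3=true, p4=false, p5=false}.
              branch 2.1.1.2 (add T (p4 == p1)):
                T (p4 == p1): β-rule — branch into T p4, T p1  //  F p4, F p1.
                  branch 2.1.1.2.1 (add T p4, T p1):
                    × closes — contains both p4 and !p4.
                  branch 2.1.1.2.2 (add F p4, F p1):
                    ○ open, literals {p1=false, p2=true, p4=false, p5=false}.
          branch 2.1.2 (add F p3):
            T (p3 || (p4 == p1)): β-rule — branch into T p3  //  T (p4 == p1).
              branch 2.1.2.1 (add T p3):
                × closes — contains both p3 and !p3.
              branch 2.1.2.2 (add T (p4 == p1)):
                T (p4 == p1): β-rule — branch into T p4, T p1  //  F p4, F p1.
                  branch 2.1.2.2.1 (add T p4, T p1):
                    × closes — contains both p4 and !p4.
                  branch 2.1.2.2.2 (add F p4, F p1):
                    ○ open, literals {p1=false, p2=true, p3=false, p4=false}.
      branch 2.2 (add F p2, F (p3 || (p4 == p1))):
        F (p3 || (p4 == p1)): α-rule — add F p3, F (p4 == p1).
        F (p5 && p3): β-rule — branch into F p5  //  F p3.
          branch 2.2.1 (add F p5):
            F (p4 == p1): β-rule — branch into T p4, F p1  //  F p4, T p1.
              branch 2.2.1.1 (add T p4, F p1):
                × closes — contains both p4 and !p4.
              branch 2.2.1.2 (add F p4, T p1):
                ○ open, literals {p1=true, p2=false, p3=false, p4=false, p5=false}.
          branch 2.2.2 (add F p3):
            F (p4 == p1): β-rule — branch into T p4, F p1  //  F p4, T p1.
              branch 2.2.2.1 (add T p4, F p1):
                × closes — contains both p4 and !p4.
              branch 2.2.2.2 (add F p4, T p1):
                ○ open, literals {p1=true, p2=false, p3=false, p4=false}.
7 branches closed, 7 open.
Each open branch fixes some atoms; the unmentioned ones are free. Counting distinct full assignments: branch {p2=true, p3=true, p4=true, p5=true} (p1) contributes 2 new; branch {p1=true, p2=true, p3=true, p4=true, p5=true} (none free) contributes 0 new; branch {p2=true, p3=true, p4=false, p5=false} (p1) contributes 2 new; branch {p1=false, p2=true, p4=false, p5=false} (p3) contributes 1 new; branch {p1=false, p2=true, p3=false, p4=false} (p5) contributes 1 new; branch {p1=true, p2=false, p3=false, p4=false, p5=false} (none free) contributes 1 new; branch {p1=true, p2=false, p3=false, p4=false} (p5) contributes 1 new. Total: 8.

8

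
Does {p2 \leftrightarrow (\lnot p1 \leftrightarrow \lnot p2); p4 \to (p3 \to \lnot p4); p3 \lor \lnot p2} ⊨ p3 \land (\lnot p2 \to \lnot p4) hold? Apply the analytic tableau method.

No

Initial set: {(p2 \leftrightarrow (\lnot p1 \leftrightarrow \lnot p2)); (p4 \to (p3 \to \lnot p4)); (p3 \lor \lnot p2); \lnot (p3 \land (\lnot p2 \to \lnot p4))}.
(p2 \leftrightarrow (\lnot p1 \leftrightarrow \lnot p2)): β-rule — branch into p2, (\lnot p1 \leftrightarrow \lnot p2)  //  \lnot p2, \lnot (\lnot p1 \leftrightarrow \lnot p2).
  branch 1 (add p2, (\lnot p1 \leftrightarrow \lnot p2)):
    (p4 \to (p3 \to \lnot p4)): β-rule — branch into \lnot p4  //  (p3 \to \lnot p4).
      branch 1.1 (add \lnot p4):
        (p3 \lor \lnot p2): β-rule — branch into p3  //  \lnot p2.
          branch 1.1.1 (add p3):
            \lnot (p3 \land (\lnot p2 \to \lnot p4)): β-rule — branch into \lnot p3  //  \lnot (\lnot p2 \to \lnot p4).
              branch 1.1.1.1 (add \lnot p3):
                × closes — contains both p3 and \lnot p3.
              branch 1.1.1.2 (add \lnot (\lnot p2 \to \lnot p4)):
                \lnot (\lnot p2 \to \lnot p4): α-rule — add \lnot p2, \lnot \lnot p4.
                × closes — contains both p2 and \lnot p2.
          branch 1.1.2 (add \lnot p2):
            × closes — contains both p2 and \lnot p2.
      branch 1.2 (add (p3 \to \lnot p4)):
        (p3 \lor \lnot p2): β-rule — branch into p3  //  \lnot p2.
          branch 1.2.1 (add p3):
            \lnot (p3 \land (\lnot p2 \to \lnot p4)): β-rule — branch into \lnot p3  //  \lnot (\lnot p2 \to \lnot p4).
              branch 1.2.1.1 (add \lnot p3):
                × closes — contains both p3 and \lnot p3.
              branch 1.2.1.2 (add \lnot (\lnot p2 \to \lnot p4)):
                \lnot (\lnot p2 \to \lnot p4): α-rule — add \lnot p2, \lnot \lnot p4.
                × closes — contains both p2 and \lnot p2.
          branch 1.2.2 (add \lnot p2):
            × closes — contains both p2 and \lnot p2.
  branch 2 (add \lnot p2, \lnot (\lnot p1 \leftrightarrow \lnot p2)):
    (p4 \to (p3 \to \lnot p4)): β-rule — branch into \lnot p4  //  (p3 \to \lnot p4).
      branch 2.1 (add \lnot p4):
        (p3 \lor \lnot p2): β-rule — branch into p3  //  \lnot p2.
          branch 2.1.1 (add p3):
            \lnot (p3 \land (\lnot p2 \to \lnot p4)): β-rule — branch into \lnot p3  //  \lnot (\lnot p2 \to \lnot p4).
              branch 2.1.1.1 (add \lnot p3):
                × closes — contains both p3 and \lnot p3.
              branch 2.1.1.2 (add \lnot (\lnot p2 \to \lnot p4)):
                \lnot (\lnot p2 \to \lnot p4): α-rule — add \lnot p2, \lnot \lnot p4.
                × closes — contains both p4 and \lnot p4.
          branch 2.1.2 (add \lnot p2):
            \lnot (p3 \land (\lnot p2 \to \lnot p4)): β-rule — branch into \lnot p3  //  \lnot (\lnot p2 \to \lnot p4).
              branch 2.1.2.1 (add \lnot p3):
                \lnot (\lnot p1 \leftrightarrow \lnot p2): β-rule — branch into \lnot p1, \lnot \lnot p2  //  \lnot \lnot p1, \lnot p2.
                  branch 2.1.2.1.1 (add \lnot p1, \lnot \lnot p2):
                    × closes — contains both p2 and \lnot p2.
                  branch 2.1.2.1.2 (add \lnot \lnot p1, \lnot p2):
                    ○ open, literals {p1=T, p2=F, p3=F, p4=F}.
              branch 2.1.2.2 (add \lnot (\lnot p2 \to \lnot p4)):
                \lnot (\lnot p2 \to \lnot p4): α-rule — add \lnot p2, \lnot \lnot p4.
                × closes — contains both p4 and \lnot p4.
      branch 2.2 (add (p3 \to \lnot p4)):
        (p3 \lor \lnot p2): β-rule — branch into p3  //  \lnot p2.
          branch 2.2.1 (add p3):
            \lnot (p3 \land (\lnot p2 \to \lnot p4)): β-rule — branch into \lnot p3  //  \lnot (\lnot p2 \to \lnot p4).
              branch 2.2.1.1 (add \lnot p3):
                × closes — contains both p3 and \lnot p3.
              branch 2.2.1.2 (add \lnot (\lnot p2 \to \lnot p4)):
                \lnot (\lnot p2 \to \lnot p4): α-rule — add \lnot p2, \lnot \lnot p4.
                \lnot (\lnot p1 \leftrightarrow \lnot p2): β-rule — branch into \lnot p1, \lnot \lnot p2  //  \lnot \lnot p1, \lnot p2.
                  branch 2.2.1.2.1 (add \lnot p1, \lnot \lnot p2):
                    × closes — contains both p2 and \lnot p2.
                  branch 2.2.1.2.2 (add \lnot \lnot p1, \lnot p2):
                    (p3 \to \lnot p4): β-rule — branch into \lnot p3  //  \lnot p4.
                      branch 2.2.1.2.2.1 (add \lnot p3):
                        × closes — contains both p3 and \lnot p3.
                      branch 2.2.1.2.2.2 (add \lnot p4):
                        × closes — contains both p4 and \lnot p4.
          branch 2.2.2 (add \lnot p2):
            \lnot (p3 \land (\lnot p2 \to \lnot p4)): β-rule — branch into \lnot p3  //  \lnot (\lnot p2 \to \lnot p4).
              branch 2.2.2.1 (add \lnot p3):
                \lnot (\lnot p1 \leftrightarrow \lnot p2): β-rule — branch into \lnot p1, \lnot \lnot p2  //  \lnot \lnot p1, \lnot p2.
                  branch 2.2.2.1.1 (add \lnot p1, \lnot \lnot p2):
                    × closes — contains both p2 and \lnot p2.
                  branch 2.2.2.1.2 (add \lnot \lnot p1, \lnot p2):
                    (p3 \to \lnot p4): β-rule — branch into \lnot p3  //  \lnot p4.
                      branch 2.2.2.1.2.1 (add \lnot p3):
                        ○ open, literals {p1=T, p2=F, p3=F}.
                      branch 2.2.2.1.2.2 (add \lnot p4):
                        ○ open, literals {p1=T, p2=F, p3=F, p4=F}.
              branch 2.2.2.2 (add \lnot (\lnot p2 \to \lnot p4)):
                \lnot (\lnot p2 \to \lnot p4): α-rule — add \lnot p2, \lnot \lnot p4.
                \lnot (\lnot p1 \leftrightarrow \lnot p2): β-rule — branch into \lnot p1, \lnot \lnot p2  //  \lnot \lnot p1, \lnot p2.
                  branch 2.2.2.2.1 (add \lnot p1, \lnot \lnot p2):
                    × closes — contains both p2 and \lnot p2.
                  branch 2.2.2.2.2 (add \lnot \lnot p1, \lnot p2):
                    (p3 \to \lnot p4): β-rule — branch into \lnot p3  //  \lnot p4.
                      branch 2.2.2.2.2.1 (add \lnot p3):
                        ○ open, literals {p1=T, p2=F, p3=F, p4=T}.
                      branch 2.2.2.2.2.2 (add \lnot p4):
                        × closes — contains both p4 and \lnot p4.
17 branches closed, 4 open.
An open branch gives a countermodel: p1=T, p2=F, p3=F, p4=F (unmentioned atoms arbitrary); the premises hold there but the conclusion fails.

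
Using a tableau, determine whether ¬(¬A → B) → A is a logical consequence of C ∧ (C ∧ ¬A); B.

Yes

Initial set: {(C ∧ (C ∧ ¬A)); B; ¬(¬(¬A → B) → A)}.
(C ∧ (C ∧ ¬A)): α-rule — add C, (C ∧ ¬A).
¬(¬(¬A → B) → A): α-rule — add ¬(¬A → B), ¬A.
(C ∧ ¬A): α-rule — add C, ¬A.
¬(¬A → B): α-rule — add ¬A, ¬B.
× closes — contains both B and ¬B.
All 1 branch closes.
Every branch closed, so the premises entail the conclusion.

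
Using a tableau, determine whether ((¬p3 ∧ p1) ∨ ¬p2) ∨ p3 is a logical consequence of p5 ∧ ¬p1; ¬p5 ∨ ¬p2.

Initial set: {(p5 ∧ ¬p1); (¬p5 ∨ ¬p2); ¬(((¬p3 ∧ p1) ∨ ¬p2) ∨ p3)}.
(p5 ∧ ¬p1): α-rule — add p5, ¬p1.
¬(((¬p3 ∧ p1) ∨ ¬p2) ∨ p3): α-rule — add ¬((¬p3 ∧ p1) ∨ ¬p2), ¬p3.
¬((¬p3 ∧ p1) ∨ ¬p2): α-rule — add ¬(¬p3 ∧ p1), ¬¬p2.
(¬p5 ∨ ¬p2): β-rule — branch into ¬p5  //  ¬p2.
  branch 1 (add ¬p5):
    × closes — contains both p5 and ¬p5.
  branch 2 (add ¬p2):
    × closes — contains both p2 and ¬p2.
All 2 branches close.
Every branch closed, so the premises entail the conclusion.

Yes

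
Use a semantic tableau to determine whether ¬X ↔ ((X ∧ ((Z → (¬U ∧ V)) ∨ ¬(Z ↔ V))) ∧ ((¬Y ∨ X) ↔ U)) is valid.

Not valid

Assume the negation and expand:
Initial set: {F (¬X ↔ ((X ∧ ((Z → (¬U ∧ V)) ∨ ¬(Z ↔ V))) ∧ ((¬Y ∨ X) ↔ U)))}.
F (¬X ↔ ((X ∧ ((Z → (¬U ∧ V)) ∨ ¬(Z ↔ V))) ∧ ((¬Y ∨ X) ↔ U))): β-rule — branch into T ¬X, F ((X ∧ ((Z → (¬U ∧ V)) ∨ ¬(Z ↔ V))) ∧ ((¬Y ∨ X) ↔ U))  //  F ¬X, T ((X ∧ ((Z → (¬U ∧ V)) ∨ ¬(Z ↔ V))) ∧ ((¬Y ∨ X) ↔ U)).
  branch 1 (add T ¬X, F ((X ∧ ((Z → (¬U ∧ V)) ∨ ¬(Z ↔ V))) ∧ ((¬Y ∨ X) ↔ U))):
    F ((X ∧ ((Z → (¬U ∧ V)) ∨ ¬(Z ↔ V))) ∧ ((¬Y ∨ X) ↔ U)): β-rule — branch into F (X ∧ ((Z → (¬U ∧ V)) ∨ ¬(Z ↔ V)))  //  F ((¬Y ∨ X) ↔ U).
      branch 1.1 (add F (X ∧ ((Z → (¬U ∧ V)) ∨ ¬(Z ↔ V)))):
        F (X ∧ ((Z → (¬U ∧ V)) ∨ ¬(Z ↔ V))): β-rule — branch into F X  //  F ((Z → (¬U ∧ V)) ∨ ¬(Z ↔ V)).
          branch 1.1.1 (add F X):
            ○ open, literals {X=false}.
          branch 1.1.2 (add F ((Z → (¬U ∧ V)) ∨ ¬(Z ↔ V))):
            F ((Z → (¬U ∧ V)) ∨ ¬(Z ↔ V)): α-rule — add F (Z → (¬U ∧ V)), F ¬(Z ↔ V).
            F (Z → (¬U ∧ V)): α-rule — add T Z, F (¬U ∧ V).
            F ¬(Z ↔ V): β-rule — branch into T Z, T V  //  F Z, F V.
              branch 1.1.2.1 (add T Z, T V):
                F (¬U ∧ V): β-rule — branch into F ¬U  //  F V.
                  branch 1.1.2.1.1 (add F ¬U):
                    ○ open, literals {U=true, V=true, X=false, Z=true}.
                  branch 1.1.2.1.2 (add F V):
                    × closes — contains both V and ¬V.
              branch 1.1.2.2 (add F Z, F V):
                × closes — contains both Z and ¬Z.
      branch 1.2 (add F ((¬Y ∨ X) ↔ U)):
        F ((¬Y ∨ X) ↔ U): β-rule — branch into T (¬Y ∨ X), F U  //  F (¬Y ∨ X), T U.
          branch 1.2.1 (add T (¬Y ∨ X), F U):
            T (¬Y ∨ X): β-rule — branch into T ¬Y  //  T X.
              branch 1.2.1.1 (add T ¬Y):
                ○ open, literals {U=false, X=false, Y=false}.
              branch 1.2.1.2 (add T X):
                × closes — contains both X and ¬X.
          branch 1.2.2 (add F (¬Y ∨ X), T U):
            F (¬Y ∨ X): α-rule — add F ¬Y, F X.
            ○ open, literals {U=true, X=false, Y=true}.
  branch 2 (add F ¬X, T ((X ∧ ((Z → (¬U ∧ V)) ∨ ¬(Z ↔ V))) ∧ ((¬Y ∨ X) ↔ U))):
    T ((X ∧ ((Z → (¬U ∧ V)) ∨ ¬(Z ↔ V))) ∧ ((¬Y ∨ X) ↔ U)): α-rule — add T (X ∧ ((Z → (¬U ∧ V)) ∨ ¬(Z ↔ V))), T ((¬Y ∨ X) ↔ U).
    T (X ∧ ((Z → (¬U ∧ V)) ∨ ¬(Z ↔ V))): α-rule — add T X, T ((Z → (¬U ∧ V)) ∨ ¬(Z ↔ V)).
    T ((¬Y ∨ X) ↔ U): β-rule — branch into T (¬Y ∨ X), T U  //  F (¬Y ∨ X), F U.
      branch 2.1 (add T (¬Y ∨ X), T U):
        T ((Z → (¬U ∧ V)) ∨ ¬(Z ↔ V)): β-rule — branch into T (Z → (¬U ∧ V))  //  T ¬(Z ↔ V).
          branch 2.1.1 (add T (Z → (¬U ∧ V))):
            T (¬Y ∨ X): β-rule — branch into T ¬Y  //  T X.
              branch 2.1.1.1 (add T ¬Y):
                T (Z → (¬U ∧ V)): β-rule — branch into F Z  //  T (¬U ∧ V).
                  branch 2.1.1.1.1 (add F Z):
                    ○ open, literals {U=true, X=true, Y=false, Z=false}.
                  branch 2.1.1.1.2 (add T (¬U ∧ V)):
                    T (¬U ∧ V): α-rule — add T ¬U, T V.
                    × closes — contains both U and ¬U.
              branch 2.1.1.2 (add T X):
                T (Z → (¬U ∧ V)): β-rule — branch into F Z  //  T (¬U ∧ V).
                  branch 2.1.1.2.1 (add F Z):
                    ○ open, literals {U=true, X=true, Z=false}.
                  branch 2.1.1.2.2 (add T (¬U ∧ V)):
                    T (¬U ∧ V): α-rule — add T ¬U, T V.
                    × closes — contains both U and ¬U.
          branch 2.1.2 (add T ¬(Z ↔ V)):
            T (¬Y ∨ X): β-rule — branch into T ¬Y  //  T X.
              branch 2.1.2.1 (add T ¬Y):
                T ¬(Z ↔ V): β-rule — branch into T Z, F V  //  F Z, T V.
                  branch 2.1.2.1.1 (add T Z, F V):
                    ○ open, literals {U=true, V=false, X=true, Y=false, Z=true}.
                  branch 2.1.2.1.2 (add F Z, T V):
                    ○ open, literals {U=true, V=true, X=true, Y=false, Z=false}.
              branch 2.1.2.2 (add T X):
                T ¬(Z ↔ V): β-rule — branch into T Z, F V  //  F Z, T V.
                  branch 2.1.2.2.1 (add T Z, F V):
                    ○ open, literals {U=true, V=false, X=true, Z=true}.
                  branch 2.1.2.2.2 (add F Z, T V):
                    ○ open, literals {U=true, V=true, X=true, Z=false}.
      branch 2.2 (add F (¬Y ∨ X), F U):
        F (¬Y ∨ X): α-rule — add F ¬Y, F X.
        × closes — contains both X and ¬X.
6 branches closed, 10 open.
An open branch gives a countermodel: X=false (unmentioned atoms arbitrary); under it the original formula is false.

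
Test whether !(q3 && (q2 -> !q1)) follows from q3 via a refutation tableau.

No

Initial set: {q3; !!(q3 && (q2 -> !q1))}.
!!(q3 && (q2 -> !q1)): α-rule — add q3, (q2 -> !q1).
(q2 -> !q1): β-rule — branch into !q2  //  !q1.
  branch 1 (add !q2):
    ○ open, literals {q2=F, q3=T}.
  branch 2 (add !q1):
    ○ open, literals {q1=F, q3=T}.
0 branches closed, 2 open.
An open branch gives a countermodel: q2=F, q3=T (unmentioned atoms arbitrary); the premises hold there but the conclusion fails.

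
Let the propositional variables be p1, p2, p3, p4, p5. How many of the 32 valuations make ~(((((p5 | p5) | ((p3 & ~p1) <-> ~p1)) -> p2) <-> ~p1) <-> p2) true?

Initial set: {~(((((p5 | p5) | ((p3 & ~p1) <-> ~p1)) -> p2) <-> ~p1) <-> p2)}.
~(((((p5 | p5) | ((p3 & ~p1) <-> ~p1)) -> p2) <-> ~p1) <-> p2): β-rule — branch into ((((p5 | p5) | ((p3 & ~p1) <-> ~p1)) -> p2) <-> ~p1), ~p2  //  ~((((p5 | p5) | ((p3 & ~p1) <-> ~p1)) -> p2) <-> ~p1), p2.
  branch 1 (add ((((p5 | p5) | ((p3 & ~p1) <-> ~p1)) -> p2) <-> ~p1), ~p2):
    ((((p5 | p5) | ((p3 & ~p1) <-> ~p1)) -> p2) <-> ~p1): β-rule — branch into (((p5 | p5) | ((p3 & ~p1) <-> ~p1)) -> p2), ~p1  //  ~(((p5 | p5) | ((p3 & ~p1) <-> ~p1)) -> p2), ~~p1.
      branch 1.1 (add (((p5 | p5) | ((p3 & ~p1) <-> ~p1)) -> p2), ~p1):
        (((p5 | p5) | ((p3 & ~p1) <-> ~p1)) -> p2): β-rule — branch into ~((p5 | p5) | ((p3 & ~p1) <-> ~p1))  //  p2.
          branch 1.1.1 (add ~((p5 | p5) | ((p3 & ~p1) <-> ~p1))):
            ~((p5 | p5) | ((p3 & ~p1) <-> ~p1)): α-rule — add ~(p5 | p5), ~((p3 & ~p1) <-> ~p1).
            ~(p5 | p5): α-rule — add ~p5, ~p5.
            ~((p3 & ~p1) <-> ~p1): β-rule — branch into (p3 & ~p1), ~~p1  //  ~(p3 & ~p1), ~p1.
              branch 1.1.1.1 (add (p3 & ~p1), ~~p1):
                × closes — contains both p1 and ~p1.
              branch 1.1.1.2 (add ~(p3 & ~p1), ~p1):
                ~(p3 & ~p1): β-rule — branch into ~p3  //  ~~p1.
                  branch 1.1.1.2.1 (add ~p3):
                    ○ open, literals {p1=F, p2=F, p3=F, p5=F}.
                  branch 1.1.1.2.2 (add ~~p1):
                    × closes — contains both p1 and ~p1.
          branch 1.1.2 (add p2):
            × closes — contains both p2 and ~p2.
      branch 1.2 (add ~(((p5 | p5) | ((p3 & ~p1) <-> ~p1)) -> p2), ~~p1):
        ~(((p5 | p5) | ((p3 & ~p1) <-> ~p1)) -> p2): α-rule — add ((p5 | p5) | ((p3 & ~p1) <-> ~p1)), ~p2.
        ((p5 | p5) | ((p3 & ~p1) <-> ~p1)): β-rule — branch into (p5 | p5)  //  ((p3 & ~p1) <-> ~p1).
          branch 1.2.1 (add (p5 | p5)):
            (p5 | p5): β-rule — branch into p5  //  p5.
              branch 1.2.1.1 (add p5):
                ○ open, literals {p1=T, p2=F, p5=T}.
              branch 1.2.1.2 (add p5):
                ○ open, literals {p1=T, p2=F, p5=T}.
          branch 1.2.2 (add ((p3 & ~p1) <-> ~p1)):
            ((p3 & ~p1) <-> ~p1): β-rule — branch into (p3 & ~p1), ~p1  //  ~(p3 & ~p1), ~~p1.
              branch 1.2.2.1 (add (p3 & ~p1), ~p1):
                × closes — contains both p1 and ~p1.
              branch 1.2.2.2 (add ~(p3 & ~p1), ~~p1):
                ~(p3 & ~p1): β-rule — branch into ~p3  //  ~~p1.
                  branch 1.2.2.2.1 (add ~p3):
                    ○ open, literals {p1=T, p2=F, p3=F}.
                  branch 1.2.2.2.2 (add ~~p1):
                    ○ open, literals {p1=T, p2=F}.
  branch 2 (add ~((((p5 | p5) | ((p3 & ~p1) <-> ~p1)) -> p2) <-> ~p1), p2):
    ~((((p5 | p5) | ((p3 & ~p1) <-> ~p1)) -> p2) <-> ~p1): β-rule — branch into (((p5 | p5) | ((p3 & ~p1) <-> ~p1)) -> p2), ~~p1  //  ~(((p5 | p5) | ((p3 & ~p1) <-> ~p1)) -> p2), ~p1.
      branch 2.1 (add (((p5 | p5) | ((p3 & ~p1) <-> ~p1)) -> p2), ~~p1):
        (((p5 | p5) | ((p3 & ~p1) <-> ~p1)) -> p2): β-rule — branch into ~((p5 | p5) | ((p3 & ~p1) <-> ~p1))  //  p2.
          branch 2.1.1 (add ~((p5 | p5) | ((p3 & ~p1) <-> ~p1))):
            ~((p5 | p5) | ((p3 & ~p1) <-> ~p1)): α-rule — add ~(p5 | p5), ~((p3 & ~p1) <-> ~p1).
            ~(p5 | p5): α-rule — add ~p5, ~p5.
            ~((p3 & ~p1) <-> ~p1): β-rule — branch into (p3 & ~p1), ~~p1  //  ~(p3 & ~p1), ~p1.
              branch 2.1.1.1 (add (p3 & ~p1), ~~p1):
                (p3 & ~p1): α-rule — add p3, ~p1.
                × closes — contains both p1 and ~p1.
              branch 2.1.1.2 (add ~(p3 & ~p1), ~p1):
                × closes — contains both p1 and ~p1.
          branch 2.1.2 (add p2):
            ○ open, literals {p1=T, p2=T}.
      branch 2.2 (add ~(((p5 | p5) | ((p3 & ~p1) <-> ~p1)) -> p2), ~p1):
        ~(((p5 | p5) | ((p3 & ~p1) <-> ~p1)) -> p2): α-rule — add ((p5 | p5) | ((p3 & ~p1) <-> ~p1)), ~p2.
        × closes — contains both p2 and ~p2.
7 branches closed, 6 open.
Each open branch fixes some atoms; the unmentioned ones are free. Counting distinct full assignments: branch {p1=F, p2=F, p3=F, p5=F} (p4) contributes 2 new; branch {p1=T, p2=F, p5=T} (p3, p4) contributes 4 new; branch {p1=T, p2=F, p5=T} (p3, p4) contributes 0 new; branch {p1=T, p2=F, p3=F} (p4, p5) contributes 2 new; branch {p1=T, p2=F} (p3, p4, p5) contributes 2 new; branch {p1=T, p2=T} (p3, p4, p5) contributes 8 new. Total: 18.

18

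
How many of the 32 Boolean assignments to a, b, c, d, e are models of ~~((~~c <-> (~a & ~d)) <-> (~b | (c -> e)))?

Initial set: {~~((~~c <-> (~a & ~d)) <-> (~b | (c -> e)))}.
~~((~~c <-> (~a & ~d)) <-> (~b | (c -> e))): drop double negation, giving ((~~c <-> (~a & ~d)) <-> (~b | (c -> e))).
((~~c <-> (~a & ~d)) <-> (~b | (c -> e))): β-rule — branch into (~~c <-> (~a & ~d)), (~b | (c -> e))  //  ~(~~c <-> (~a & ~d)), ~(~b | (c -> e)).
  branch 1 (add (~~c <-> (~a & ~d)), (~b | (c -> e))):
    (~~c <-> (~a & ~d)): β-rule — branch into ~~c, (~a & ~d)  //  ~~~c, ~(~a & ~d).
      branch 1.1 (add ~~c, (~a & ~d)):
        ~~c: drop double negation, giving c.
        (~a & ~d): α-rule — add ~a, ~d.
        (~b | (c -> e)): β-rule — branch into ~b  //  (c -> e).
          branch 1.1.1 (add ~b):
            ○ open, literals {a=false, b=false, c=true, d=false}.
          branch 1.1.2 (add (c -> e)):
            (c -> e): β-rule — branch into ~c  //  e.
              branch 1.1.2.1 (add ~c):
                × closes — contains both c and ~c.
              branch 1.1.2.2 (add e):
                ○ open, literals {a=false, c=true, d=false, e=true}.
      branch 1.2 (add ~~~c, ~(~a & ~d)):
        ~~~c: drop double negation, giving ~c.
        (~b | (c -> e)): β-rule — branch into ~b  //  (c -> e).
          branch 1.2.1 (add ~b):
            ~(~a & ~d): β-rule — branch into ~~a  //  ~~d.
              branch 1.2.1.1 (add ~~a):
                ○ open, literals {a=true, b=false, c=false}.
              branch 1.2.1.2 (add ~~d):
                ○ open, literals {b=false, c=false, d=true}.
          branch 1.2.2 (add (c -> e)):
            ~(~a & ~d): β-rule — branch into ~~a  //  ~~d.
              branch 1.2.2.1 (add ~~a):
                (c -> e): β-rule — branch into ~c  //  e.
                  branch 1.2.2.1.1 (add ~c):
                    ○ open, literals {a=true, c=false}.
                  branch 1.2.2.1.2 (add e):
                    ○ open, literals {a=true, c=false, e=true}.
              branch 1.2.2.2 (add ~~d):
                (c -> e): β-rule — branch into ~c  //  e.
                  branch 1.2.2.2.1 (add ~c):
                    ○ open, literals {c=false, d=true}.
                  branch 1.2.2.2.2 (add e):
                    ○ open, literals {c=false, d=true, e=true}.
  branch 2 (add ~(~~c <-> (~a & ~d)), ~(~b | (c -> e))):
    ~(~b | (c -> e)): α-rule — add ~~b, ~(c -> e).
    ~(c -> e): α-rule — add c, ~e.
    ~(~~c <-> (~a & ~d)): β-rule — branch into ~~c, ~(~a & ~d)  //  ~~~c, (~a & ~d).
      branch 2.1 (add ~~c, ~(~a & ~d)):
        ~~c: drop double negation, giving c.
        ~(~a & ~d): β-rule — branch into ~~a  //  ~~d.
          branch 2.1.1 (add ~~a):
            ○ open, literals {a=true, b=true, c=true, e=false}.
          branch 2.1.2 (add ~~d):
            ○ open, literals {b=true, c=true, d=true, e=false}.
      branch 2.2 (add ~~~c, (~a & ~d)):
        ~~~c: drop double negation, giving ~c.
        × closes — contains both c and ~c.
2 branches closed, 10 open.
Each open branch fixes some atoms; the unmentioned ones are free. Counting distinct full assignments: branch {a=false, b=false, c=true, d=false} (e) contributes 2 new; branch {a=false, c=true, d=false, e=true} (b) contributes 1 new; branch {a=true, b=false, c=false} (d, e) contributes 4 new; branch {b=false, c=false, d=true} (a, e) contributes 2 new; branch {a=true, c=false} (b, d, e) contributes 4 new; branch {a=true, c=false, e=true} (b, d) contributes 0 new; branch {c=false, d=true} (a, b, e) contributes 2 new; branch {c=false, d=true, e=true} (a, b) contributes 0 new; branch {a=true, b=true, c=true, e=false} (d) contributes 2 new; branch {b=true, c=true, d=true, e=false} (a) contributes 1 new. Total: 18.

18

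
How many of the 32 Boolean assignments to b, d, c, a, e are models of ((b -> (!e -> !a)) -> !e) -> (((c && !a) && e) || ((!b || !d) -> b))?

Initial set: {(((b -> (!e -> !a)) -> !e) -> (((c && !a) && e) || ((!b || !d) -> b)))}.
(((b -> (!e -> !a)) -> !e) -> (((c && !a) && e) || ((!b || !d) -> b))): β-rule — branch into !((b -> (!e -> !a)) -> !e)  //  (((c && !a) && e) || ((!b || !d) -> b)).
  branch 1 (add !((b -> (!e -> !a)) -> !e)):
    !((b -> (!e -> !a)) -> !e): α-rule — add (b -> (!e -> !a)), !!e.
    (b -> (!e -> !a)): β-rule — branch into !b  //  (!e -> !a).
      branch 1.1 (add !b):
        ○ open, literals {b=false, e=true}.
      branch 1.2 (add (!e -> !a)):
        (!e -> !a): β-rule — branch into !!e  //  !a.
          branch 1.2.1 (add !!e):
            ○ open, literals {e=true}.
          branch 1.2.2 (add !a):
            ○ open, literals {a=false, e=true}.
  branch 2 (add (((c && !a) && e) || ((!b || !d) -> b))):
    (((c && !a) && e) || ((!b || !d) -> b)): β-rule — branch into ((c && !a) && e)  //  ((!b || !d) -> b).
      branch 2.1 (add ((c && !a) && e)):
        ((c && !a) && e): α-rule — add (c && !a), e.
        (c && !a): α-rule — add c, !a.
        ○ open, literals {a=false, c=true, e=true}.
      branch 2.2 (add ((!b || !d) -> b)):
        ((!b || !d) -> b): β-rule — branch into !(!b || !d)  //  b.
          branch 2.2.1 (add !(!b || !d)):
            !(!b || !d): α-rule — add !!b, !!d.
            ○ open, literals {b=true, d=true}.
          branch 2.2.2 (add b):
            ○ open, literals {b=true}.
0 branches closed, 6 open.
Each open branch fixes some atoms; the unmentioned ones are free. Counting distinct full assignments: branch {b=false, e=true} (d, c, a) contributes 8 new; branch {e=true} (b, d, c, a) contributes 8 new; branch {a=false, e=true} (b, d, c) contributes 0 new; branch {a=false, c=true, e=true} (b, d) contributes 0 new; branch {b=true, d=true} (c, a, e) contributes 4 new; branch {b=true} (d, c, a, e) contributes 4 new. Total: 24.

24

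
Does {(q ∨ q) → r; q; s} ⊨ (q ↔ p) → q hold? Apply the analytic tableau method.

Initial set: {T ((q ∨ q) → r); T q; T s; F ((q ↔ p) → q)}.
F ((q ↔ p) → q): α-rule — add T (q ↔ p), F q.
× closes — contains both q and ¬q.
All 1 branch closes.
Every branch closed, so the premises entail the conclusion.

Yes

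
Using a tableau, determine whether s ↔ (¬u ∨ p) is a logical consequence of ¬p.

No

Initial set: {T ¬p; F (s ↔ (¬u ∨ p))}.
F (s ↔ (¬u ∨ p)): β-rule — branch into T s, F (¬u ∨ p)  //  F s, T (¬u ∨ p).
  branch 1 (add T s, F (¬u ∨ p)):
    F (¬u ∨ p): α-rule — add F ¬u, F p.
    ○ open, literals {p=false, s=true, u=true}.
  branch 2 (add F s, T (¬u ∨ p)):
    T (¬u ∨ p): β-rule — branch into T ¬u  //  T p.
      branch 2.1 (add T ¬u):
        ○ open, literals {p=false, s=false, u=false}.
      branch 2.2 (add T p):
        × closes — contains both p and ¬p.
1 branch closed, 2 open.
An open branch gives a countermodel: p=false, s=true, u=true (unmentioned atoms arbitrary); the premises hold there but the conclusion fails.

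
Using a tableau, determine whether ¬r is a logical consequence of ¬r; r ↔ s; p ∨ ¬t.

Initial set: {¬r; (r ↔ s); (p ∨ ¬t); ¬¬r}.
× closes — contains both r and ¬r.
All 1 branch closes.
Every branch closed, so the premises entail the conclusion.

Yes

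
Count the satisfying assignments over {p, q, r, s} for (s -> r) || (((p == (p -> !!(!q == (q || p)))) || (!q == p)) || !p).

15

Initial set: {((s -> r) || (((p == (p -> !!(!q == (q || p)))) || (!q == p)) || !p))}.
((s -> r) || (((p == (p -> !!(!q == (q || p)))) || (!q == p)) || !p)): β-rule — branch into (s -> r)  //  (((p == (p -> !!(!q == (q || p)))) || (!q == p)) || !p).
  branch 1 (add (s -> r)):
    (s -> r): β-rule — branch into !s  //  r.
      branch 1.1 (add !s):
        ○ open, literals {s=false}.
      branch 1.2 (add r):
        ○ open, literals {r=true}.
  branch 2 (add (((p == (p -> !!(!q == (q || p)))) || (!q == p)) || !p)):
    (((p == (p -> !!(!q == (q || p)))) || (!q == p)) || !p): β-rule — branch into ((p == (p -> !!(!q == (q || p)))) || (!q == p))  //  !p.
      branch 2.1 (add ((p == (p -> !!(!q == (q || p)))) || (!q == p))):
        ((p == (p -> !!(!q == (q || p)))) || (!q == p)): β-rule — branch into (p == (p -> !!(!q == (q || p))))  //  (!q == p).
          branch 2.1.1 (add (p == (p -> !!(!q == (q || p))))):
            (p == (p -> !!(!q == (q || p)))): β-rule — branch into p, (p -> !!(!q == (q || p)))  //  !p, !(p -> !!(!q == (q || p))).
              branch 2.1.1.1 (add p, (p -> !!(!q == (q || p)))):
                (p -> !!(!q == (q || p))): β-rule — branch into !p  //  !!(!q == (q || p)).
                  branch 2.1.1.1.1 (add !p):
                    × closes — contains both p and !p.
                  branch 2.1.1.1.2 (add !!(!q == (q || p))):
                    !!(!q == (q || p)): drop double negation, giving (!q == (q || p)).
                    (!q == (q || p)): β-rule — branch into !q, (q || p)  //  !!q, !(q || p).
                      branch 2.1.1.1.2.1 (add !q, (q || p)):
                        (q || p): β-rule — branch into q  //  p.
                          branch 2.1.1.1.2.1.1 (add q):
                            × closes — contains both q and !q.
                          branch 2.1.1.1.2.1.2 (add p):
                            ○ open, literals {p=true, q=false}.
                      branch 2.1.1.1.2.2 (add !!q, !(q || p)):
                        !(q || p): α-rule — add !q, !p.
                        × closes — contains both q and !q.
              branch 2.1.1.2 (add !p, !(p -> !!(!q == (q || p)))):
                !(p -> !!(!q == (q || p))): α-rule — add p, !!!(!q == (q || p)).
                × closes — contains both p and !p.
          branch 2.1.2 (add (!q == p)):
            (!q == p): β-rule — branch into !q, p  //  !!q, !p.
              branch 2.1.2.1 (add !q, p):
                ○ open, literals {p=true, q=false}.
              branch 2.1.2.2 (add !!q, !p):
                ○ open, literals {p=false, q=true}.
      branch 2.2 (add !p):
        ○ open, literals {p=false}.
4 branches closed, 6 open.
Each open branch fixes some atoms; the unmentioned ones are free. Counting distinct full assignments: branch {s=false} (p, q, r) contributes 8 new; branch {r=true} (p, q, s) contributes 4 new; branch {p=true, q=false} (r, s) contributes 1 new; branch {p=true, q=false} (r, s) contributes 0 new; branch {p=false, q=true} (r, s) contributes 1 new; branch {p=false} (q, r, s) contributes 1 new. Total: 15.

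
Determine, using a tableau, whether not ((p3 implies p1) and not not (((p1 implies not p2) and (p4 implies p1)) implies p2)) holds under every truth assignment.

Assume the negation and expand:
Initial set: {F not ((p3 implies p1) and not not (((p1 implies not p2) and (p4 implies p1)) implies p2))}.
F not ((p3 implies p1) and not not (((p1 implies not p2) and (p4 implies p1)) implies p2)): α-rule — add T (p3 implies p1), T not not (((p1 implies not p2) and (p4 implies p1)) implies p2).
T not not (((p1 implies not p2) and (p4 implies p1)) implies p2): drop double negation, giving T (((p1 implies not p2) and (p4 implies p1)) implies p2).
T (p3 implies p1): β-rule — branch into F p3  //  T p1.
  branch 1 (add F p3):
    T (((p1 implies not p2) and (p4 implies p1)) implies p2): β-rule — branch into F ((p1 implies not p2) and (p4 implies p1))  //  T p2.
      branch 1.1 (add F ((p1 implies not p2) and (p4 implies p1))):
        F ((p1 implies not p2) and (p4 implies p1)): β-rule — branch into F (p1 implies not p2)  //  F (p4 implies p1).
          branch 1.1.1 (add F (p1 implies not p2)):
            F (p1 implies not p2): α-rule — add T p1, F not p2.
            ○ open, literals {p1=1, p2=1, p3=0}.
          branch 1.1.2 (add F (p4 implies p1)):
            F (p4 implies p1): α-rule — add T p4, F p1.
            ○ open, literals {p1=0, p3=0, p4=1}.
      branch 1.2 (add T p2):
        ○ open, literals {p2=1, p3=0}.
  branch 2 (add T p1):
    T (((p1 implies not p2) and (p4 implies p1)) implies p2): β-rule — branch into F ((p1 implies not p2) and (p4 implies p1))  //  T p2.
      branch 2.1 (add F ((p1 implies not p2) and (p4 implies p1))):
        F ((p1 implies not p2) and (p4 implies p1)): β-rule — branch into F (p1 implies not p2)  //  F (p4 implies p1).
          branch 2.1.1 (add F (p1 implies not p2)):
            F (p1 implies not p2): α-rule — add T p1, F not p2.
            ○ open, literals {p1=1, p2=1}.
          branch 2.1.2 (add F (p4 implies p1)):
            F (p4 implies p1): α-rule — add T p4, F p1.
            × closes — contains both p1 and not p1.
      branch 2.2 (add T p2):
        ○ open, literals {p1=1, p2=1}.
1 branch closed, 5 open.
An open branch gives a countermodel: p1=1, p2=1, p3=0 (unmentioned atoms arbitrary); under it the original formula is false.

Not valid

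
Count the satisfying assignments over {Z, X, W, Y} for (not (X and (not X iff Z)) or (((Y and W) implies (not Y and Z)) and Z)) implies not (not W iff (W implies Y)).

Initial set: {((not (X and (not X iff Z)) or (((Y and W) implies (not Y and Z)) and Z)) implies not (not W iff (W implies Y)))}.
((not (X and (not X iff Z)) or (((Y and W) implies (not Y and Z)) and Z)) implies not (not W iff (W implies Y))): β-rule — branch into not (not (X and (not X iff Z)) or (((Y and W) implies (not Y and Z)) and Z))  //  not (not W iff (W implies Y)).
  branch 1 (add not (not (X and (not X iff Z)) or (((Y and W) implies (not Y and Z)) and Z))):
    not (not (X and (not X iff Z)) or (((Y and W) implies (not Y and Z)) and Z)): α-rule — add not not (X and (not X iff Z)), not (((Y and W) implies (not Y and Z)) and Z).
    not not (X and (not X iff Z)): α-rule — add X, (not X iff Z).
    not (((Y and W) implies (not Y and Z)) and Z): β-rule — branch into not ((Y and W) implies (not Y and Z))  //  not Z.
      branch 1.1 (add not ((Y and W) implies (not Y and Z))):
        not ((Y and W) implies (not Y and Z)): α-rule — add (Y and W), not (not Y and Z).
        (Y and W): α-rule — add Y, W.
        (not X iff Z): β-rule — branch into not X, Z  //  not not X, not Z.
          branch 1.1.1 (add not X, Z):
            × closes — contains both X and not X.
          branch 1.1.2 (add not not X, not Z):
            not (not Y and Z): β-rule — branch into not not Y  //  not Z.
              branch 1.1.2.1 (add not not Y):
                ○ open, literals {W=true, X=true, Y=true, Z=false}.
              branch 1.1.2.2 (add not Z):
                ○ open, literals {W=true, X=true, Y=true, Z=false}.
      branch 1.2 (add not Z):
        (not X iff Z): β-rule — branch into not X, Z  //  not not X, not Z.
          branch 1.2.1 (add not X, Z):
            × closes — contains both X and not X.
          branch 1.2.2 (add not not X, not Z):
            ○ open, literals {X=true, Z=false}.
  branch 2 (add not (not W iff (W implies Y))):
    not (not W iff (W implies Y)): β-rule — branch into not W, not (W implies Y)  //  not not W, (W implies Y).
      branch 2.1 (add not W, not (W implies Y)):
        not (W implies Y): α-rule — add W, not Y.
        × closes — contains both W and not W.
      branch 2.2 (add not not W, (W implies Y)):
        (W implies Y): β-rule — branch into not W  //  Y.
          branch 2.2.1 (add not W):
            × closes — contains both W and not W.
          branch 2.2.2 (add Y):
            ○ open, literals {W=true, Y=true}.
4 branches closed, 4 open.
Each open branch fixes some atoms; the unmentioned ones are free. Counting distinct full assignments: branch {W=true, X=true, Y=true, Z=false} (none free) contributes 1 new; branch {W=true, X=true, Y=true, Z=false} (none free) contributes 0 new; branch {X=true, Z=false} (W, Y) contributes 3 new; branch {W=true, Y=true} (Z, X) contributes 3 new. Total: 7.

7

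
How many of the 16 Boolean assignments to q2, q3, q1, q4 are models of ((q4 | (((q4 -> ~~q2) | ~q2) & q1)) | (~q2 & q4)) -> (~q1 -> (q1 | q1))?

Initial set: {(((q4 | (((q4 -> ~~q2) | ~q2) & q1)) | (~q2 & q4)) -> (~q1 -> (q1 | q1)))}.
(((q4 | (((q4 -> ~~q2) | ~q2) & q1)) | (~q2 & q4)) -> (~q1 -> (q1 | q1))): β-rule — branch into ~((q4 | (((q4 -> ~~q2) | ~q2) & q1)) | (~q2 & q4))  //  (~q1 -> (q1 | q1)).
  branch 1 (add ~((q4 | (((q4 -> ~~q2) | ~q2) & q1)) | (~q2 & q4))):
    ~((q4 | (((q4 -> ~~q2) | ~q2) & q1)) | (~q2 & q4)): α-rule — add ~(q4 | (((q4 -> ~~q2) | ~q2) & q1)), ~(~q2 & q4).
    ~(q4 | (((q4 -> ~~q2) | ~q2) & q1)): α-rule — add ~q4, ~(((q4 -> ~~q2) | ~q2) & q1).
    ~(~q2 & q4): β-rule — branch into ~~q2  //  ~q4.
      branch 1.1 (add ~~q2):
        ~(((q4 -> ~~q2) | ~q2) & q1): β-rule — branch into ~((q4 -> ~~q2) | ~q2)  //  ~q1.
          branch 1.1.1 (add ~((q4 -> ~~q2) | ~q2)):
            ~((q4 -> ~~q2) | ~q2): α-rule — add ~(q4 -> ~~q2), ~~q2.
            ~(q4 -> ~~q2): α-rule — add q4, ~~~q2.
            × closes — contains both q4 and ~q4.
          branch 1.1.2 (add ~q1):
            ○ open, literals {q1=false, q2=true, q4=false}.
      branch 1.2 (add ~q4):
        ~(((q4 -> ~~q2) | ~q2) & q1): β-rule — branch into ~((q4 -> ~~q2) | ~q2)  //  ~q1.
          branch 1.2.1 (add ~((q4 -> ~~q2) | ~q2)):
            ~((q4 -> ~~q2) | ~q2): α-rule — add ~(q4 -> ~~q2), ~~q2.
            ~(q4 -> ~~q2): α-rule — add q4, ~~~q2.
            × closes — contains both q4 and ~q4.
          branch 1.2.2 (add ~q1):
            ○ open, literals {q1=false, q4=false}.
  branch 2 (add (~q1 -> (q1 | q1))):
    (~q1 -> (q1 | q1)): β-rule — branch into ~~q1  //  (q1 | q1).
      branch 2.1 (add ~~q1):
        ○ open, literals {q1=true}.
      branch 2.2 (add (q1 | q1)):
        (q1 | q1): β-rule — branch into q1  //  q1.
          branch 2.2.1 (add q1):
            ○ open, literals {q1=true}.
          branch 2.2.2 (add q1):
            ○ open, literals {q1=true}.
2 branches closed, 5 open.
Each open branch fixes some atoms; the unmentioned ones are free. Counting distinct full assignments: branch {q1=false, q2=true, q4=false} (q3) contributes 2 new; branch {q1=false, q4=false} (q2, q3) contributes 2 new; branch {q1=true} (q2, q3, q4) contributes 8 new; branch {q1=true} (q2, q3, q4) contributes 0 new; branch {q1=true} (q2, q3, q4) contributes 0 new. Total: 12.

12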